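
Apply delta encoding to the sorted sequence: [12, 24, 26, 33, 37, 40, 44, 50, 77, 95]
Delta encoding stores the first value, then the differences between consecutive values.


First value: 12
Deltas:
  24 - 12 = 12
  26 - 24 = 2
  33 - 26 = 7
  37 - 33 = 4
  40 - 37 = 3
  44 - 40 = 4
  50 - 44 = 6
  77 - 50 = 27
  95 - 77 = 18


Delta encoded: [12, 12, 2, 7, 4, 3, 4, 6, 27, 18]


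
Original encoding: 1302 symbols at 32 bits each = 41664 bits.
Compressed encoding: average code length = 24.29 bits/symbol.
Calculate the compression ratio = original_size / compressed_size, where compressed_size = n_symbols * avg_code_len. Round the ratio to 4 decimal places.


original_size = n_symbols * orig_bits = 1302 * 32 = 41664 bits
compressed_size = n_symbols * avg_code_len = 1302 * 24.29 = 31625.58 bits
ratio = original_size / compressed_size = 41664 / 31625.58 = 1.3174

Compression ratio = 1.3174


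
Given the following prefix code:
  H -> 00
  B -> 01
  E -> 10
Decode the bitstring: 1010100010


Decoding step by step:
Bits 10 -> E
Bits 10 -> E
Bits 10 -> E
Bits 00 -> H
Bits 10 -> E


Decoded message: EEEHE


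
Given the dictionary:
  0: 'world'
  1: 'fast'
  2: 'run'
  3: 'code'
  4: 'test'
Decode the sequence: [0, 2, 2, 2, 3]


Look up each index in the dictionary:
  0 -> 'world'
  2 -> 'run'
  2 -> 'run'
  2 -> 'run'
  3 -> 'code'

Decoded: "world run run run code"


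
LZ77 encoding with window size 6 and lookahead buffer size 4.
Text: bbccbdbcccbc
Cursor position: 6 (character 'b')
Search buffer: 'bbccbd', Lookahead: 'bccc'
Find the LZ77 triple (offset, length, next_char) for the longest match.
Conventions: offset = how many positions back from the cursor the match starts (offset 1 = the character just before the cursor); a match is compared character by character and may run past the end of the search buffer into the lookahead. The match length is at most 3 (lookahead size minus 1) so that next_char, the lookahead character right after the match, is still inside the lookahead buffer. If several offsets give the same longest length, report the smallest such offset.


Try each offset into the search buffer:
  offset=1 (pos 5, char 'd'): match length 0
  offset=2 (pos 4, char 'b'): match length 1
  offset=3 (pos 3, char 'c'): match length 0
  offset=4 (pos 2, char 'c'): match length 0
  offset=5 (pos 1, char 'b'): match length 3
  offset=6 (pos 0, char 'b'): match length 1
Longest match has length 3 at offset 5.
next_char = character at position 6 + 3 = 9 -> 'c'

Best match: offset=5, length=3 (matching 'bcc' starting at position 1)
LZ77 triple: (5, 3, 'c')


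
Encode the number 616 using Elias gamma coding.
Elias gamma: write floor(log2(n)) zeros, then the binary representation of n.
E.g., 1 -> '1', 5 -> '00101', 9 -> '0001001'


num_bits = floor(log2(616)) + 1 = 10
leading_zeros = num_bits - 1 = 9
binary(616) = 1001101000

Elias gamma(616) = '000000000' + '1001101000' = 0000000001001101000 (19 bits)


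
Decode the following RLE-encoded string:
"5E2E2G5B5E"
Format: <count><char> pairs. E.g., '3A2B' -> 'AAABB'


Expanding each <count><char> pair:
  5E -> 'EEEEE'
  2E -> 'EE'
  2G -> 'GG'
  5B -> 'BBBBB'
  5E -> 'EEEEE'

Decoded = EEEEEEEGGBBBBBEEEEE


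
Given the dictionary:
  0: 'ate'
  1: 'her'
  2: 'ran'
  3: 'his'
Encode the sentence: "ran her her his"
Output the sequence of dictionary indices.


Look up each word in the dictionary:
  'ran' -> 2
  'her' -> 1
  'her' -> 1
  'his' -> 3

Encoded: [2, 1, 1, 3]


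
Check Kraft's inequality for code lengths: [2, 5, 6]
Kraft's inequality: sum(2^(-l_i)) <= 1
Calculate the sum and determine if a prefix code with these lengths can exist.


Sum = 2^(-2) + 2^(-5) + 2^(-6)
    = 0.25 + 0.03125 + 0.015625
    = 19/64 = 0.296875
Since 0.296875 <= 1, Kraft's inequality IS satisfied.
A prefix code with these lengths CAN exist.

Kraft sum = 0.296875. Satisfied.


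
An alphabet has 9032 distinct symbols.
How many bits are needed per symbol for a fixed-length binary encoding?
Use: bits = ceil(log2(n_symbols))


log2(9032) = 13.1408
Bracket: 2^13 = 8192 < 9032 <= 2^14 = 16384
So ceil(log2(9032)) = 14

bits = ceil(log2(9032)) = ceil(13.1408) = 14 bits


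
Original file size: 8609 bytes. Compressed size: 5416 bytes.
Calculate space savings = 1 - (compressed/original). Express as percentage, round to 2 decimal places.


ratio = compressed/original = 5416/8609 = 0.629109
savings = 1 - ratio = 1 - 0.629109 = 0.370891
as a percentage: 0.370891 * 100 = 37.09%

Space savings = 1 - 5416/8609 = 37.09%


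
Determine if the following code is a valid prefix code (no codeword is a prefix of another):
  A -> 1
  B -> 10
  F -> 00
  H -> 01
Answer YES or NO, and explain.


Checking each pair (does one codeword prefix another?):
  A='1' vs B='10': prefix -- VIOLATION

NO -- this is NOT a valid prefix code. A (1) is a prefix of B (10).


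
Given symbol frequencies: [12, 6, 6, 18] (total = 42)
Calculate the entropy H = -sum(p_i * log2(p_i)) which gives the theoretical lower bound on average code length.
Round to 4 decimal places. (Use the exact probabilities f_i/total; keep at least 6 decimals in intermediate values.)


Per-symbol terms -p_i * log2(p_i) with p_i = f_i/42:
  p = 12/42 = 0.285714: log2(p) = -1.807355, -p*log2(p) = 0.516387
  p = 6/42 = 0.142857: log2(p) = -2.807355, -p*log2(p) = 0.401051
  p = 6/42 = 0.142857: log2(p) = -2.807355, -p*log2(p) = 0.401051
  p = 18/42 = 0.428571: log2(p) = -1.222392, -p*log2(p) = 0.523882
H = 0.516387 + 0.401051 + 0.401051 + 0.523882 = 1.842371

H = 1.8424 bits/symbol


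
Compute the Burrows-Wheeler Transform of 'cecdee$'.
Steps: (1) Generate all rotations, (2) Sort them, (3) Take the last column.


Rotations (sorted):
  0: $cecdee -> last char: e
  1: cdee$ce -> last char: e
  2: cecdee$ -> last char: $
  3: dee$cec -> last char: c
  4: e$cecde -> last char: e
  5: ecdee$c -> last char: c
  6: ee$cecd -> last char: d


BWT = ee$cecd


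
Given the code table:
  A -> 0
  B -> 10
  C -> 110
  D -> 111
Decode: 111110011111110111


Decoding:
111 -> D
110 -> C
0 -> A
111 -> D
111 -> D
10 -> B
111 -> D


Result: DCADDBD


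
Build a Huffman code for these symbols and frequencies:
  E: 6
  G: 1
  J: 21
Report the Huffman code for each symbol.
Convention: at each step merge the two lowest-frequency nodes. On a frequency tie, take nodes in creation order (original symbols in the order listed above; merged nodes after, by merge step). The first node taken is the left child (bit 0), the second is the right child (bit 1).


Huffman tree construction:
Step 1: Merge G(1) + E(6) = 7
Step 2: Merge (G+E)(7) + J(21) = 28
Read each symbol's code off the tree from the root (left child = 0, right child = 1).

Codes:
  E: 01 (length 2)
  G: 00 (length 2)
  J: 1 (length 1)
Average code length: 35/28 = 1.2500 bits/symbol


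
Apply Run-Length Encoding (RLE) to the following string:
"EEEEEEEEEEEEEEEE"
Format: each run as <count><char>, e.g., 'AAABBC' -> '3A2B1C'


Scanning runs left to right:
  i=0: run of 'E' x 16 -> '16E'

RLE = 16E


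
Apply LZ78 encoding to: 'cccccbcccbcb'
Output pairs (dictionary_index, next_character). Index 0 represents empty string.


LZ78 encoding steps:
Dictionary: {0: ''}
Step 1: w='' (idx 0), next='c' -> output (0, 'c'), add 'c' as idx 1
Step 2: w='c' (idx 1), next='c' -> output (1, 'c'), add 'cc' as idx 2
Step 3: w='cc' (idx 2), next='b' -> output (2, 'b'), add 'ccb' as idx 3
Step 4: w='cc' (idx 2), next='c' -> output (2, 'c'), add 'ccc' as idx 4
Step 5: w='' (idx 0), next='b' -> output (0, 'b'), add 'b' as idx 5
Step 6: w='c' (idx 1), next='b' -> output (1, 'b'), add 'cb' as idx 6


Encoded: [(0, 'c'), (1, 'c'), (2, 'b'), (2, 'c'), (0, 'b'), (1, 'b')]


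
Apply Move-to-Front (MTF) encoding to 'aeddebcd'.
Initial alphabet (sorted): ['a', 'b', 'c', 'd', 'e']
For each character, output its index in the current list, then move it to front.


MTF encoding:
'a': index 0 in ['a', 'b', 'c', 'd', 'e'] -> ['a', 'b', 'c', 'd', 'e']
'e': index 4 in ['a', 'b', 'c', 'd', 'e'] -> ['e', 'a', 'b', 'c', 'd']
'd': index 4 in ['e', 'a', 'b', 'c', 'd'] -> ['d', 'e', 'a', 'b', 'c']
'd': index 0 in ['d', 'e', 'a', 'b', 'c'] -> ['d', 'e', 'a', 'b', 'c']
'e': index 1 in ['d', 'e', 'a', 'b', 'c'] -> ['e', 'd', 'a', 'b', 'c']
'b': index 3 in ['e', 'd', 'a', 'b', 'c'] -> ['b', 'e', 'd', 'a', 'c']
'c': index 4 in ['b', 'e', 'd', 'a', 'c'] -> ['c', 'b', 'e', 'd', 'a']
'd': index 3 in ['c', 'b', 'e', 'd', 'a'] -> ['d', 'c', 'b', 'e', 'a']


Output: [0, 4, 4, 0, 1, 3, 4, 3]


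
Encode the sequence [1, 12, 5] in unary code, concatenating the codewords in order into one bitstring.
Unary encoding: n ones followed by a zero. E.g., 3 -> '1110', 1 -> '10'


Encode each number as n ones followed by a terminating 0:
  1 -> 10 (2 bits)
  12 -> 1111111111110 (13 bits)
  5 -> 111110 (6 bits)
Total length = 2 + 13 + 6 = 21 bits.

Unary([1, 12, 5]) = 101111111111110111110 (21 bits)


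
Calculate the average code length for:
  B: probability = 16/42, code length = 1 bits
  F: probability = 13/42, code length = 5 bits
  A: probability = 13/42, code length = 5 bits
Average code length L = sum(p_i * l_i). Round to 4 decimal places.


Weighted contributions p_i * l_i:
  B: (16/42) * 1 = 16/42
  F: (13/42) * 5 = 65/42
  A: (13/42) * 5 = 65/42
Sum = (16 + 65 + 65)/42 = 146/42

L = 146/42 = 3.4762 bits/symbol


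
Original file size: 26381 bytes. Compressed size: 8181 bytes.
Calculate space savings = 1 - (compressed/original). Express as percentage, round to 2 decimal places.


ratio = compressed/original = 8181/26381 = 0.31011
savings = 1 - ratio = 1 - 0.31011 = 0.68989
as a percentage: 0.68989 * 100 = 68.99%

Space savings = 1 - 8181/26381 = 68.99%


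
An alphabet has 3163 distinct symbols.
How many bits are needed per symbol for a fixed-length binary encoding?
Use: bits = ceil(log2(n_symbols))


log2(3163) = 11.6271
Bracket: 2^11 = 2048 < 3163 <= 2^12 = 4096
So ceil(log2(3163)) = 12

bits = ceil(log2(3163)) = ceil(11.6271) = 12 bits


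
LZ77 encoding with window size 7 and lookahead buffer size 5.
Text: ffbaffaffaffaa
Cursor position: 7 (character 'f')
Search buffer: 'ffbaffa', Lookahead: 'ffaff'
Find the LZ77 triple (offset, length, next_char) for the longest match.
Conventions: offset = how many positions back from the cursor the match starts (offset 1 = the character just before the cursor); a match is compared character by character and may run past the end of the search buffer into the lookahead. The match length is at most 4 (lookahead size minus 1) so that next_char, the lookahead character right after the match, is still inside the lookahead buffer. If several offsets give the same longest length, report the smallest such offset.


Try each offset into the search buffer:
  offset=1 (pos 6, char 'a'): match length 0
  offset=2 (pos 5, char 'f'): match length 1
  offset=3 (pos 4, char 'f'): match length 4
  offset=4 (pos 3, char 'a'): match length 0
  offset=5 (pos 2, char 'b'): match length 0
  offset=6 (pos 1, char 'f'): match length 1
  offset=7 (pos 0, char 'f'): match length 2
Longest match has length 4 at offset 3.
next_char = character at position 7 + 4 = 11 -> 'f'

Best match: offset=3, length=4 (matching 'ffaf' starting at position 4)
LZ77 triple: (3, 4, 'f')


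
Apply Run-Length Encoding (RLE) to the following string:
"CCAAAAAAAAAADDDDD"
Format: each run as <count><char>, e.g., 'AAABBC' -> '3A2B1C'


Scanning runs left to right:
  i=0: run of 'C' x 2 -> '2C'
  i=2: run of 'A' x 10 -> '10A'
  i=12: run of 'D' x 5 -> '5D'

RLE = 2C10A5D


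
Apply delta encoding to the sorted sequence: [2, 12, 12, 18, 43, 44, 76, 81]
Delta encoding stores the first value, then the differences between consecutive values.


First value: 2
Deltas:
  12 - 2 = 10
  12 - 12 = 0
  18 - 12 = 6
  43 - 18 = 25
  44 - 43 = 1
  76 - 44 = 32
  81 - 76 = 5


Delta encoded: [2, 10, 0, 6, 25, 1, 32, 5]


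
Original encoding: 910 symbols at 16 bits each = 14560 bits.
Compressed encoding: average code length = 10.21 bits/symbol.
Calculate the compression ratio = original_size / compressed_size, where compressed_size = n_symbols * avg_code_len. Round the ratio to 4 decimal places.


original_size = n_symbols * orig_bits = 910 * 16 = 14560 bits
compressed_size = n_symbols * avg_code_len = 910 * 10.21 = 9291.1 bits
ratio = original_size / compressed_size = 14560 / 9291.1 = 1.5671

Compression ratio = 1.5671


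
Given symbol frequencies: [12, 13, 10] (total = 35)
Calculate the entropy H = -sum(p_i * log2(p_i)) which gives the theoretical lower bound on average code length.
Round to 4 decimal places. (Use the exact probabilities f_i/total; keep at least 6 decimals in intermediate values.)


Per-symbol terms -p_i * log2(p_i) with p_i = f_i/35:
  p = 12/35 = 0.342857: log2(p) = -1.544321, -p*log2(p) = 0.529481
  p = 13/35 = 0.371429: log2(p) = -1.428843, -p*log2(p) = 0.530713
  p = 10/35 = 0.285714: log2(p) = -1.807355, -p*log2(p) = 0.516387
H = 0.529481 + 0.530713 + 0.516387 = 1.576581

H = 1.5766 bits/symbol


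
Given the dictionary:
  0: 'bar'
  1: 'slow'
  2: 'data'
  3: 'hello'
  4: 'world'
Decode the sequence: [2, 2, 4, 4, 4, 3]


Look up each index in the dictionary:
  2 -> 'data'
  2 -> 'data'
  4 -> 'world'
  4 -> 'world'
  4 -> 'world'
  3 -> 'hello'

Decoded: "data data world world world hello"


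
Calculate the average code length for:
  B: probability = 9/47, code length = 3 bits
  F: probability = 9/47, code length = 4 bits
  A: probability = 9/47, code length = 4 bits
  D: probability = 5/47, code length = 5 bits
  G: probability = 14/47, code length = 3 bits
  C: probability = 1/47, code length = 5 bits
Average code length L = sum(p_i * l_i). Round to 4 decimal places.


Weighted contributions p_i * l_i:
  B: (9/47) * 3 = 27/47
  F: (9/47) * 4 = 36/47
  A: (9/47) * 4 = 36/47
  D: (5/47) * 5 = 25/47
  G: (14/47) * 3 = 42/47
  C: (1/47) * 5 = 5/47
Sum = (27 + 36 + 36 + 25 + 42 + 5)/47 = 171/47

L = 171/47 = 3.6383 bits/symbol


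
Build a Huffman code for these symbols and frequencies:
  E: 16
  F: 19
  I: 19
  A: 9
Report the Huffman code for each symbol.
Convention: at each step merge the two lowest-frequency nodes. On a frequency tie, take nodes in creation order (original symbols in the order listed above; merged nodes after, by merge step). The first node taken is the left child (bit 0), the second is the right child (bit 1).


Huffman tree construction:
Step 1: Merge A(9) + E(16) = 25
Step 2: Merge F(19) + I(19) = 38
Step 3: Merge (A+E)(25) + (F+I)(38) = 63
Read each symbol's code off the tree from the root (left child = 0, right child = 1).

Codes:
  E: 01 (length 2)
  F: 10 (length 2)
  I: 11 (length 2)
  A: 00 (length 2)
Average code length: 126/63 = 2.0000 bits/symbol


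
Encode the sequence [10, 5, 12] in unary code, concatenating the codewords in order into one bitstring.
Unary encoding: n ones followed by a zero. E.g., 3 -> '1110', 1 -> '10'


Encode each number as n ones followed by a terminating 0:
  10 -> 11111111110 (11 bits)
  5 -> 111110 (6 bits)
  12 -> 1111111111110 (13 bits)
Total length = 11 + 6 + 13 = 30 bits.

Unary([10, 5, 12]) = 111111111101111101111111111110 (30 bits)


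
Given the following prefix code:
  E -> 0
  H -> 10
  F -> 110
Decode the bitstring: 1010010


Decoding step by step:
Bits 10 -> H
Bits 10 -> H
Bits 0 -> E
Bits 10 -> H


Decoded message: HHEH


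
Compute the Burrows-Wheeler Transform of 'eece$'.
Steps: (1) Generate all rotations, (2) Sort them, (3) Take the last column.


Rotations (sorted):
  0: $eece -> last char: e
  1: ce$ee -> last char: e
  2: e$eec -> last char: c
  3: ece$e -> last char: e
  4: eece$ -> last char: $


BWT = eece$


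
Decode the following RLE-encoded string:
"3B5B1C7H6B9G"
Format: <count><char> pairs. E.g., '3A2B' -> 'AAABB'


Expanding each <count><char> pair:
  3B -> 'BBB'
  5B -> 'BBBBB'
  1C -> 'C'
  7H -> 'HHHHHHH'
  6B -> 'BBBBBB'
  9G -> 'GGGGGGGGG'

Decoded = BBBBBBBBCHHHHHHHBBBBBBGGGGGGGGG


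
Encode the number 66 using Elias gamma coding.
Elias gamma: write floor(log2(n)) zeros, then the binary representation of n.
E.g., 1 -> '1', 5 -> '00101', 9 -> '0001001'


num_bits = floor(log2(66)) + 1 = 7
leading_zeros = num_bits - 1 = 6
binary(66) = 1000010

Elias gamma(66) = '000000' + '1000010' = 0000001000010 (13 bits)


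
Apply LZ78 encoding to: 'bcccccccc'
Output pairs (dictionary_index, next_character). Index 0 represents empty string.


LZ78 encoding steps:
Dictionary: {0: ''}
Step 1: w='' (idx 0), next='b' -> output (0, 'b'), add 'b' as idx 1
Step 2: w='' (idx 0), next='c' -> output (0, 'c'), add 'c' as idx 2
Step 3: w='c' (idx 2), next='c' -> output (2, 'c'), add 'cc' as idx 3
Step 4: w='cc' (idx 3), next='c' -> output (3, 'c'), add 'ccc' as idx 4
Step 5: w='cc' (idx 3), end of input -> output (3, '')


Encoded: [(0, 'b'), (0, 'c'), (2, 'c'), (3, 'c'), (3, '')]


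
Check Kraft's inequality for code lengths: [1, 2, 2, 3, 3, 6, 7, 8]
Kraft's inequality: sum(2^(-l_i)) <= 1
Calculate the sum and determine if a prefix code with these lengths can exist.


Sum = 2^(-1) + 2^(-2) + 2^(-2) + 2^(-3) + 2^(-3) + 2^(-6) + 2^(-7) + 2^(-8)
    = 0.5 + 0.25 + 0.25 + 0.125 + 0.125 + 0.015625 + 0.0078125 + 0.00390625
    = 327/256 = 1.27734375
Since 1.27734375 > 1, Kraft's inequality is NOT satisfied.
A prefix code with these lengths CANNOT exist.

Kraft sum = 1.27734375. Not satisfied.


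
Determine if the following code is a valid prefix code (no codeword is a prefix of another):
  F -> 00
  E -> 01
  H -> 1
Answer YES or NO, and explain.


Checking each pair (does one codeword prefix another?):
  F='00' vs E='01': no prefix
  F='00' vs H='1': no prefix
  E='01' vs F='00': no prefix
  E='01' vs H='1': no prefix
  H='1' vs F='00': no prefix
  H='1' vs E='01': no prefix
No violation found over all pairs.

YES -- this is a valid prefix code. No codeword is a prefix of any other codeword.


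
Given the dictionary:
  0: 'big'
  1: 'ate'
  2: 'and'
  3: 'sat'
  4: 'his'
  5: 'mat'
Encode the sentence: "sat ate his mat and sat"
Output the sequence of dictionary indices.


Look up each word in the dictionary:
  'sat' -> 3
  'ate' -> 1
  'his' -> 4
  'mat' -> 5
  'and' -> 2
  'sat' -> 3

Encoded: [3, 1, 4, 5, 2, 3]


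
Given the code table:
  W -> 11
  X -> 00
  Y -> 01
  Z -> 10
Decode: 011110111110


Decoding:
01 -> Y
11 -> W
10 -> Z
11 -> W
11 -> W
10 -> Z


Result: YWZWWZ


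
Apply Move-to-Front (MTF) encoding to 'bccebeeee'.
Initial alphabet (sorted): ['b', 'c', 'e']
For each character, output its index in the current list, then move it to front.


MTF encoding:
'b': index 0 in ['b', 'c', 'e'] -> ['b', 'c', 'e']
'c': index 1 in ['b', 'c', 'e'] -> ['c', 'b', 'e']
'c': index 0 in ['c', 'b', 'e'] -> ['c', 'b', 'e']
'e': index 2 in ['c', 'b', 'e'] -> ['e', 'c', 'b']
'b': index 2 in ['e', 'c', 'b'] -> ['b', 'e', 'c']
'e': index 1 in ['b', 'e', 'c'] -> ['e', 'b', 'c']
'e': index 0 in ['e', 'b', 'c'] -> ['e', 'b', 'c']
'e': index 0 in ['e', 'b', 'c'] -> ['e', 'b', 'c']
'e': index 0 in ['e', 'b', 'c'] -> ['e', 'b', 'c']


Output: [0, 1, 0, 2, 2, 1, 0, 0, 0]


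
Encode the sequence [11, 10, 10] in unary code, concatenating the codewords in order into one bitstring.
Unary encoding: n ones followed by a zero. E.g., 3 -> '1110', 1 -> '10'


Encode each number as n ones followed by a terminating 0:
  11 -> 111111111110 (12 bits)
  10 -> 11111111110 (11 bits)
  10 -> 11111111110 (11 bits)
Total length = 12 + 11 + 11 = 34 bits.

Unary([11, 10, 10]) = 1111111111101111111111011111111110 (34 bits)


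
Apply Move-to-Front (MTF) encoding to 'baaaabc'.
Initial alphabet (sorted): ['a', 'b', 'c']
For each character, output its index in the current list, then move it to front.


MTF encoding:
'b': index 1 in ['a', 'b', 'c'] -> ['b', 'a', 'c']
'a': index 1 in ['b', 'a', 'c'] -> ['a', 'b', 'c']
'a': index 0 in ['a', 'b', 'c'] -> ['a', 'b', 'c']
'a': index 0 in ['a', 'b', 'c'] -> ['a', 'b', 'c']
'a': index 0 in ['a', 'b', 'c'] -> ['a', 'b', 'c']
'b': index 1 in ['a', 'b', 'c'] -> ['b', 'a', 'c']
'c': index 2 in ['b', 'a', 'c'] -> ['c', 'b', 'a']


Output: [1, 1, 0, 0, 0, 1, 2]


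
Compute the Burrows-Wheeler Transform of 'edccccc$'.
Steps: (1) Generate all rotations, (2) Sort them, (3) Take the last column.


Rotations (sorted):
  0: $edccccc -> last char: c
  1: c$edcccc -> last char: c
  2: cc$edccc -> last char: c
  3: ccc$edcc -> last char: c
  4: cccc$edc -> last char: c
  5: ccccc$ed -> last char: d
  6: dccccc$e -> last char: e
  7: edccccc$ -> last char: $


BWT = cccccde$


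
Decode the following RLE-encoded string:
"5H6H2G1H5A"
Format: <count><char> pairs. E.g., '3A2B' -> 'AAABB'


Expanding each <count><char> pair:
  5H -> 'HHHHH'
  6H -> 'HHHHHH'
  2G -> 'GG'
  1H -> 'H'
  5A -> 'AAAAA'

Decoded = HHHHHHHHHHHGGHAAAAA


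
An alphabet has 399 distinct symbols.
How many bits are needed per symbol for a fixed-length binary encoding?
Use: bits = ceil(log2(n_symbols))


log2(399) = 8.6402
Bracket: 2^8 = 256 < 399 <= 2^9 = 512
So ceil(log2(399)) = 9

bits = ceil(log2(399)) = ceil(8.6402) = 9 bits


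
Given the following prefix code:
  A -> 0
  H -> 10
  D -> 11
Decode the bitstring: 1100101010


Decoding step by step:
Bits 11 -> D
Bits 0 -> A
Bits 0 -> A
Bits 10 -> H
Bits 10 -> H
Bits 10 -> H


Decoded message: DAAHHH


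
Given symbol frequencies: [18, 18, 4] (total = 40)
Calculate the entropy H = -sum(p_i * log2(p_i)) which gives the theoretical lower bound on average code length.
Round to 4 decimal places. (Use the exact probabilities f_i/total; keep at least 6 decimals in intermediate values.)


Per-symbol terms -p_i * log2(p_i) with p_i = f_i/40:
  p = 18/40 = 0.450000: log2(p) = -1.152003, -p*log2(p) = 0.518401
  p = 18/40 = 0.450000: log2(p) = -1.152003, -p*log2(p) = 0.518401
  p = 4/40 = 0.100000: log2(p) = -3.321928, -p*log2(p) = 0.332193
H = 0.518401 + 0.518401 + 0.332193 = 1.368995

H = 1.369 bits/symbol


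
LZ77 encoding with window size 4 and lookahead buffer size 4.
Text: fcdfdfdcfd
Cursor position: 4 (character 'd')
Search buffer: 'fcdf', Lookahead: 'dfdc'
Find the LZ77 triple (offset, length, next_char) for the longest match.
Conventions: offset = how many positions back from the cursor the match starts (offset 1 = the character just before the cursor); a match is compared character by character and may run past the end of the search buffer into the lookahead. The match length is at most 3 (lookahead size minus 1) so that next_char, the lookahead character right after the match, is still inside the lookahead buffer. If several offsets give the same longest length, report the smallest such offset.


Try each offset into the search buffer:
  offset=1 (pos 3, char 'f'): match length 0
  offset=2 (pos 2, char 'd'): match length 3
  offset=3 (pos 1, char 'c'): match length 0
  offset=4 (pos 0, char 'f'): match length 0
Longest match has length 3 at offset 2.
next_char = character at position 4 + 3 = 7 -> 'c'

Best match: offset=2, length=3 (matching 'dfd' starting at position 2)
LZ77 triple: (2, 3, 'c')


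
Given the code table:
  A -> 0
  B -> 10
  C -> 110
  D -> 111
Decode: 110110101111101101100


Decoding:
110 -> C
110 -> C
10 -> B
111 -> D
110 -> C
110 -> C
110 -> C
0 -> A


Result: CCBDCCCA


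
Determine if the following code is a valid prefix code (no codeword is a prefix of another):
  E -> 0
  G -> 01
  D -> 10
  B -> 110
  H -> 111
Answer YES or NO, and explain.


Checking each pair (does one codeword prefix another?):
  E='0' vs G='01': prefix -- VIOLATION

NO -- this is NOT a valid prefix code. E (0) is a prefix of G (01).


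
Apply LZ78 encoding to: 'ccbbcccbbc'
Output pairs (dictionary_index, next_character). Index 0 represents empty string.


LZ78 encoding steps:
Dictionary: {0: ''}
Step 1: w='' (idx 0), next='c' -> output (0, 'c'), add 'c' as idx 1
Step 2: w='c' (idx 1), next='b' -> output (1, 'b'), add 'cb' as idx 2
Step 3: w='' (idx 0), next='b' -> output (0, 'b'), add 'b' as idx 3
Step 4: w='c' (idx 1), next='c' -> output (1, 'c'), add 'cc' as idx 4
Step 5: w='cb' (idx 2), next='b' -> output (2, 'b'), add 'cbb' as idx 5
Step 6: w='c' (idx 1), end of input -> output (1, '')


Encoded: [(0, 'c'), (1, 'b'), (0, 'b'), (1, 'c'), (2, 'b'), (1, '')]


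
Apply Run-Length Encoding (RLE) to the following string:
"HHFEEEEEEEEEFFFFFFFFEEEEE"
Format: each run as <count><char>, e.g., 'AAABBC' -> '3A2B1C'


Scanning runs left to right:
  i=0: run of 'H' x 2 -> '2H'
  i=2: run of 'F' x 1 -> '1F'
  i=3: run of 'E' x 9 -> '9E'
  i=12: run of 'F' x 8 -> '8F'
  i=20: run of 'E' x 5 -> '5E'

RLE = 2H1F9E8F5E


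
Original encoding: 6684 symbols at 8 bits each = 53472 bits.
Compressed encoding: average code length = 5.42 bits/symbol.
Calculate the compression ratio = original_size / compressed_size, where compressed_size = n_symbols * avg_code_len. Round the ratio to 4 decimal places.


original_size = n_symbols * orig_bits = 6684 * 8 = 53472 bits
compressed_size = n_symbols * avg_code_len = 6684 * 5.42 = 36227.28 bits
ratio = original_size / compressed_size = 53472 / 36227.28 = 1.476

Compression ratio = 1.476


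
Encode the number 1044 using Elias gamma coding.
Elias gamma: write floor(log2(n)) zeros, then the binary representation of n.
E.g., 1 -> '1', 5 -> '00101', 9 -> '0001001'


num_bits = floor(log2(1044)) + 1 = 11
leading_zeros = num_bits - 1 = 10
binary(1044) = 10000010100

Elias gamma(1044) = '0000000000' + '10000010100' = 000000000010000010100 (21 bits)


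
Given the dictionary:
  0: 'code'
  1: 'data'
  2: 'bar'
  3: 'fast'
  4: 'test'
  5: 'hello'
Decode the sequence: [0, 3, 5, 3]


Look up each index in the dictionary:
  0 -> 'code'
  3 -> 'fast'
  5 -> 'hello'
  3 -> 'fast'

Decoded: "code fast hello fast"


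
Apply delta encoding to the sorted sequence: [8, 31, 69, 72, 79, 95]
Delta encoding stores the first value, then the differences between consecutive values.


First value: 8
Deltas:
  31 - 8 = 23
  69 - 31 = 38
  72 - 69 = 3
  79 - 72 = 7
  95 - 79 = 16


Delta encoded: [8, 23, 38, 3, 7, 16]


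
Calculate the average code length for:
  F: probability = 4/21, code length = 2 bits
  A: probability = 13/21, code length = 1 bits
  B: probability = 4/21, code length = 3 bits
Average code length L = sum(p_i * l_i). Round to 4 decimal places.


Weighted contributions p_i * l_i:
  F: (4/21) * 2 = 8/21
  A: (13/21) * 1 = 13/21
  B: (4/21) * 3 = 12/21
Sum = (8 + 13 + 12)/21 = 33/21

L = 33/21 = 1.5714 bits/symbol


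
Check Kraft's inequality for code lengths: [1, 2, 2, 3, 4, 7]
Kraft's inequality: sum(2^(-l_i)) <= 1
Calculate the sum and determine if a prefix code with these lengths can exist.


Sum = 2^(-1) + 2^(-2) + 2^(-2) + 2^(-3) + 2^(-4) + 2^(-7)
    = 0.5 + 0.25 + 0.25 + 0.125 + 0.0625 + 0.0078125
    = 153/128 = 1.1953125
Since 1.1953125 > 1, Kraft's inequality is NOT satisfied.
A prefix code with these lengths CANNOT exist.

Kraft sum = 1.1953125. Not satisfied.


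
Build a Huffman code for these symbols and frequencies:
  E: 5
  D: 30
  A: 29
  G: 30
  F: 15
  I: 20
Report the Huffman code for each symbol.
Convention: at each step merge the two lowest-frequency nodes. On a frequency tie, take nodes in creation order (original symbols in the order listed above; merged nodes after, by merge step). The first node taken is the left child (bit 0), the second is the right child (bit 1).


Huffman tree construction:
Step 1: Merge E(5) + F(15) = 20
Step 2: Merge I(20) + (E+F)(20) = 40
Step 3: Merge A(29) + D(30) = 59
Step 4: Merge G(30) + (I+(E+F))(40) = 70
Step 5: Merge (A+D)(59) + (G+(I+(E+F)))(70) = 129
Read each symbol's code off the tree from the root (left child = 0, right child = 1).

Codes:
  E: 1110 (length 4)
  D: 01 (length 2)
  A: 00 (length 2)
  G: 10 (length 2)
  F: 1111 (length 4)
  I: 110 (length 3)
Average code length: 318/129 = 2.4651 bits/symbol


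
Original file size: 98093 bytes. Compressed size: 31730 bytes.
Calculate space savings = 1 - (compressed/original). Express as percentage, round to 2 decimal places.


ratio = compressed/original = 31730/98093 = 0.323469
savings = 1 - ratio = 1 - 0.323469 = 0.676531
as a percentage: 0.676531 * 100 = 67.65%

Space savings = 1 - 31730/98093 = 67.65%


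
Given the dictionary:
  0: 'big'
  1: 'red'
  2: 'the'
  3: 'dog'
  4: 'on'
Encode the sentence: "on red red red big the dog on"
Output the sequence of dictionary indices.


Look up each word in the dictionary:
  'on' -> 4
  'red' -> 1
  'red' -> 1
  'red' -> 1
  'big' -> 0
  'the' -> 2
  'dog' -> 3
  'on' -> 4

Encoded: [4, 1, 1, 1, 0, 2, 3, 4]


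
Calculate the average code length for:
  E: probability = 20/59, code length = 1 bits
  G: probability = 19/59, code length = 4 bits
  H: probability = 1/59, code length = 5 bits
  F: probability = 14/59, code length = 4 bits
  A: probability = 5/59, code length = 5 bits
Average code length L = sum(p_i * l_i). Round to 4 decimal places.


Weighted contributions p_i * l_i:
  E: (20/59) * 1 = 20/59
  G: (19/59) * 4 = 76/59
  H: (1/59) * 5 = 5/59
  F: (14/59) * 4 = 56/59
  A: (5/59) * 5 = 25/59
Sum = (20 + 76 + 5 + 56 + 25)/59 = 182/59

L = 182/59 = 3.0847 bits/symbol


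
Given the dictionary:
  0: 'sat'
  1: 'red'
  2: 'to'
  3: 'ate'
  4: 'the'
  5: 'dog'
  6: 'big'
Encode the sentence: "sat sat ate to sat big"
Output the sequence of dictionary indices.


Look up each word in the dictionary:
  'sat' -> 0
  'sat' -> 0
  'ate' -> 3
  'to' -> 2
  'sat' -> 0
  'big' -> 6

Encoded: [0, 0, 3, 2, 0, 6]


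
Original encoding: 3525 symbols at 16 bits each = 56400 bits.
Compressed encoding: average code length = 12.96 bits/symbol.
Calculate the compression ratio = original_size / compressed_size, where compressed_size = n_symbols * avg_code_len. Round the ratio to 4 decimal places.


original_size = n_symbols * orig_bits = 3525 * 16 = 56400 bits
compressed_size = n_symbols * avg_code_len = 3525 * 12.96 = 45684.0 bits
ratio = original_size / compressed_size = 56400 / 45684.0 = 1.2346

Compression ratio = 1.2346


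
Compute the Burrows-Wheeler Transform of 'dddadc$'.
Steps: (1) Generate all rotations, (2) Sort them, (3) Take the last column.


Rotations (sorted):
  0: $dddadc -> last char: c
  1: adc$ddd -> last char: d
  2: c$dddad -> last char: d
  3: dadc$dd -> last char: d
  4: dc$ddda -> last char: a
  5: ddadc$d -> last char: d
  6: dddadc$ -> last char: $


BWT = cdddad$


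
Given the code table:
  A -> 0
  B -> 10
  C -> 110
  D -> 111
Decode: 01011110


Decoding:
0 -> A
10 -> B
111 -> D
10 -> B


Result: ABDB


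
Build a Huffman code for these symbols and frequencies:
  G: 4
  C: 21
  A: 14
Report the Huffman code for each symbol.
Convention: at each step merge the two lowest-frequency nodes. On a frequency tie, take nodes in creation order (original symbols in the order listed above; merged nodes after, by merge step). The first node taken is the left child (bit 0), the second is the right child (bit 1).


Huffman tree construction:
Step 1: Merge G(4) + A(14) = 18
Step 2: Merge (G+A)(18) + C(21) = 39
Read each symbol's code off the tree from the root (left child = 0, right child = 1).

Codes:
  G: 00 (length 2)
  C: 1 (length 1)
  A: 01 (length 2)
Average code length: 57/39 = 1.4615 bits/symbol


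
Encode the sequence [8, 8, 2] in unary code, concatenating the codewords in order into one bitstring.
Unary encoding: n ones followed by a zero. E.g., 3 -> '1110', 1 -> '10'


Encode each number as n ones followed by a terminating 0:
  8 -> 111111110 (9 bits)
  8 -> 111111110 (9 bits)
  2 -> 110 (3 bits)
Total length = 9 + 9 + 3 = 21 bits.

Unary([8, 8, 2]) = 111111110111111110110 (21 bits)


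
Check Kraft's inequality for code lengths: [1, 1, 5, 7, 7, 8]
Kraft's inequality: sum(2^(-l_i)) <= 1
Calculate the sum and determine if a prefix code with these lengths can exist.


Sum = 2^(-1) + 2^(-1) + 2^(-5) + 2^(-7) + 2^(-7) + 2^(-8)
    = 0.5 + 0.5 + 0.03125 + 0.0078125 + 0.0078125 + 0.00390625
    = 269/256 = 1.05078125
Since 1.05078125 > 1, Kraft's inequality is NOT satisfied.
A prefix code with these lengths CANNOT exist.

Kraft sum = 1.05078125. Not satisfied.


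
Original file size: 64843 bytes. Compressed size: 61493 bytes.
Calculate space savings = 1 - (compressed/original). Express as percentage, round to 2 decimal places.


ratio = compressed/original = 61493/64843 = 0.948337
savings = 1 - ratio = 1 - 0.948337 = 0.051663
as a percentage: 0.051663 * 100 = 5.17%

Space savings = 1 - 61493/64843 = 5.17%


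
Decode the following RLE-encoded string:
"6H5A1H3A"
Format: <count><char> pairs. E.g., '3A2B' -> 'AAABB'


Expanding each <count><char> pair:
  6H -> 'HHHHHH'
  5A -> 'AAAAA'
  1H -> 'H'
  3A -> 'AAA'

Decoded = HHHHHHAAAAAHAAA


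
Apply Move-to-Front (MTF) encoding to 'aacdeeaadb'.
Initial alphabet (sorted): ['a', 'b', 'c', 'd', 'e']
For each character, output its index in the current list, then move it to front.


MTF encoding:
'a': index 0 in ['a', 'b', 'c', 'd', 'e'] -> ['a', 'b', 'c', 'd', 'e']
'a': index 0 in ['a', 'b', 'c', 'd', 'e'] -> ['a', 'b', 'c', 'd', 'e']
'c': index 2 in ['a', 'b', 'c', 'd', 'e'] -> ['c', 'a', 'b', 'd', 'e']
'd': index 3 in ['c', 'a', 'b', 'd', 'e'] -> ['d', 'c', 'a', 'b', 'e']
'e': index 4 in ['d', 'c', 'a', 'b', 'e'] -> ['e', 'd', 'c', 'a', 'b']
'e': index 0 in ['e', 'd', 'c', 'a', 'b'] -> ['e', 'd', 'c', 'a', 'b']
'a': index 3 in ['e', 'd', 'c', 'a', 'b'] -> ['a', 'e', 'd', 'c', 'b']
'a': index 0 in ['a', 'e', 'd', 'c', 'b'] -> ['a', 'e', 'd', 'c', 'b']
'd': index 2 in ['a', 'e', 'd', 'c', 'b'] -> ['d', 'a', 'e', 'c', 'b']
'b': index 4 in ['d', 'a', 'e', 'c', 'b'] -> ['b', 'd', 'a', 'e', 'c']


Output: [0, 0, 2, 3, 4, 0, 3, 0, 2, 4]


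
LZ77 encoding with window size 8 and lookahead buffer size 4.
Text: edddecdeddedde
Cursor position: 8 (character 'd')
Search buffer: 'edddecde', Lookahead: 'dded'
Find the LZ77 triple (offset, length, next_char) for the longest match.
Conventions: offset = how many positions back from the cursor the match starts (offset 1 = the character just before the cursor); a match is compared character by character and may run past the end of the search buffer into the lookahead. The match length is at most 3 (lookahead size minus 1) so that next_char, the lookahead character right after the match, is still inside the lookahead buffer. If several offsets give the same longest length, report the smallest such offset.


Try each offset into the search buffer:
  offset=1 (pos 7, char 'e'): match length 0
  offset=2 (pos 6, char 'd'): match length 1
  offset=3 (pos 5, char 'c'): match length 0
  offset=4 (pos 4, char 'e'): match length 0
  offset=5 (pos 3, char 'd'): match length 1
  offset=6 (pos 2, char 'd'): match length 3
  offset=7 (pos 1, char 'd'): match length 2
  offset=8 (pos 0, char 'e'): match length 0
Longest match has length 3 at offset 6.
next_char = character at position 8 + 3 = 11 -> 'd'

Best match: offset=6, length=3 (matching 'dde' starting at position 2)
LZ77 triple: (6, 3, 'd')


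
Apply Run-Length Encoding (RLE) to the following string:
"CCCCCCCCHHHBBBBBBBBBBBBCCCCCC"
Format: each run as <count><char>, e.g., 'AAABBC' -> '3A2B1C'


Scanning runs left to right:
  i=0: run of 'C' x 8 -> '8C'
  i=8: run of 'H' x 3 -> '3H'
  i=11: run of 'B' x 12 -> '12B'
  i=23: run of 'C' x 6 -> '6C'

RLE = 8C3H12B6C


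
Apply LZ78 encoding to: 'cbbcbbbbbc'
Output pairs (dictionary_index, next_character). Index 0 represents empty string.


LZ78 encoding steps:
Dictionary: {0: ''}
Step 1: w='' (idx 0), next='c' -> output (0, 'c'), add 'c' as idx 1
Step 2: w='' (idx 0), next='b' -> output (0, 'b'), add 'b' as idx 2
Step 3: w='b' (idx 2), next='c' -> output (2, 'c'), add 'bc' as idx 3
Step 4: w='b' (idx 2), next='b' -> output (2, 'b'), add 'bb' as idx 4
Step 5: w='bb' (idx 4), next='b' -> output (4, 'b'), add 'bbb' as idx 5
Step 6: w='c' (idx 1), end of input -> output (1, '')


Encoded: [(0, 'c'), (0, 'b'), (2, 'c'), (2, 'b'), (4, 'b'), (1, '')]


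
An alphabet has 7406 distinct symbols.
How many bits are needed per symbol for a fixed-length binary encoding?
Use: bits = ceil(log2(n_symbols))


log2(7406) = 12.8545
Bracket: 2^12 = 4096 < 7406 <= 2^13 = 8192
So ceil(log2(7406)) = 13

bits = ceil(log2(7406)) = ceil(12.8545) = 13 bits


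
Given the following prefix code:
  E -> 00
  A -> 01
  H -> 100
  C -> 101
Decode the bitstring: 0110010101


Decoding step by step:
Bits 01 -> A
Bits 100 -> H
Bits 101 -> C
Bits 01 -> A


Decoded message: AHCA


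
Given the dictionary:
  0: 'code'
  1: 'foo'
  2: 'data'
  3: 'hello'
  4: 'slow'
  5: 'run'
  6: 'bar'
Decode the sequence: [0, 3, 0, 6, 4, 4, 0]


Look up each index in the dictionary:
  0 -> 'code'
  3 -> 'hello'
  0 -> 'code'
  6 -> 'bar'
  4 -> 'slow'
  4 -> 'slow'
  0 -> 'code'

Decoded: "code hello code bar slow slow code"


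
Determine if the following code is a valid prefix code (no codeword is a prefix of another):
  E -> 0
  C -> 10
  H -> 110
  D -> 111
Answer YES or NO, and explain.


Checking each pair (does one codeword prefix another?):
  E='0' vs C='10': no prefix
  E='0' vs H='110': no prefix
  E='0' vs D='111': no prefix
  C='10' vs E='0': no prefix
  C='10' vs H='110': no prefix
  C='10' vs D='111': no prefix
  H='110' vs E='0': no prefix
  H='110' vs C='10': no prefix
  H='110' vs D='111': no prefix
  D='111' vs E='0': no prefix
  D='111' vs C='10': no prefix
  D='111' vs H='110': no prefix
No violation found over all pairs.

YES -- this is a valid prefix code. No codeword is a prefix of any other codeword.


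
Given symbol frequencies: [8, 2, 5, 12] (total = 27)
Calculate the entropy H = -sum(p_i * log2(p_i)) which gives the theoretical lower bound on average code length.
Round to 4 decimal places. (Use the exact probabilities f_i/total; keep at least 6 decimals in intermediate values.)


Per-symbol terms -p_i * log2(p_i) with p_i = f_i/27:
  p = 8/27 = 0.296296: log2(p) = -1.754888, -p*log2(p) = 0.519967
  p = 2/27 = 0.074074: log2(p) = -3.754888, -p*log2(p) = 0.278140
  p = 5/27 = 0.185185: log2(p) = -2.432959, -p*log2(p) = 0.450548
  p = 12/27 = 0.444444: log2(p) = -1.169925, -p*log2(p) = 0.519967
H = 0.519967 + 0.278140 + 0.450548 + 0.519967 = 1.768622

H = 1.7686 bits/symbol


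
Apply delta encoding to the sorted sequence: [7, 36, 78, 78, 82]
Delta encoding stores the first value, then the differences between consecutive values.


First value: 7
Deltas:
  36 - 7 = 29
  78 - 36 = 42
  78 - 78 = 0
  82 - 78 = 4


Delta encoded: [7, 29, 42, 0, 4]


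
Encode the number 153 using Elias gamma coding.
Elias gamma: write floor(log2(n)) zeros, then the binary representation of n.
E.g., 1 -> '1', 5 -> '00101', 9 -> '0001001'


num_bits = floor(log2(153)) + 1 = 8
leading_zeros = num_bits - 1 = 7
binary(153) = 10011001

Elias gamma(153) = '0000000' + '10011001' = 000000010011001 (15 bits)


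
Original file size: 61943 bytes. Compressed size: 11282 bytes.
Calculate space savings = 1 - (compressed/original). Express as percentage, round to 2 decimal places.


ratio = compressed/original = 11282/61943 = 0.182135
savings = 1 - ratio = 1 - 0.182135 = 0.817865
as a percentage: 0.817865 * 100 = 81.79%

Space savings = 1 - 11282/61943 = 81.79%


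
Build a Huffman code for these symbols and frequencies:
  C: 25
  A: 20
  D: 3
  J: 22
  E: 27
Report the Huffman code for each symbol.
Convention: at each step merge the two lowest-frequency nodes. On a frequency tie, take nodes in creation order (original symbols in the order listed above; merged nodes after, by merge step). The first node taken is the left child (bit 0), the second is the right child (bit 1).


Huffman tree construction:
Step 1: Merge D(3) + A(20) = 23
Step 2: Merge J(22) + (D+A)(23) = 45
Step 3: Merge C(25) + E(27) = 52
Step 4: Merge (J+(D+A))(45) + (C+E)(52) = 97
Read each symbol's code off the tree from the root (left child = 0, right child = 1).

Codes:
  C: 10 (length 2)
  A: 011 (length 3)
  D: 010 (length 3)
  J: 00 (length 2)
  E: 11 (length 2)
Average code length: 217/97 = 2.2371 bits/symbol


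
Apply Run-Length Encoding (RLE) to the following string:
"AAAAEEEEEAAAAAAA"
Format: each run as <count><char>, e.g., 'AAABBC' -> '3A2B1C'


Scanning runs left to right:
  i=0: run of 'A' x 4 -> '4A'
  i=4: run of 'E' x 5 -> '5E'
  i=9: run of 'A' x 7 -> '7A'

RLE = 4A5E7A
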